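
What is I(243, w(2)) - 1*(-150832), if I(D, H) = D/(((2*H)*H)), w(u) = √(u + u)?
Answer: 1206899/8 ≈ 1.5086e+5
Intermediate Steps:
w(u) = √2*√u (w(u) = √(2*u) = √2*√u)
I(D, H) = D/(2*H²) (I(D, H) = D/((2*H²)) = D*(1/(2*H²)) = D/(2*H²))
I(243, w(2)) - 1*(-150832) = (½)*243/(√2*√2)² - 1*(-150832) = (½)*243/2² + 150832 = (½)*243*(¼) + 150832 = 243/8 + 150832 = 1206899/8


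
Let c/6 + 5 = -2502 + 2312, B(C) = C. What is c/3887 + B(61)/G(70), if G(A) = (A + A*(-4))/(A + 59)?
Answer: -790577/20930 ≈ -37.772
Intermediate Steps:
G(A) = -3*A/(59 + A) (G(A) = (A - 4*A)/(59 + A) = (-3*A)/(59 + A) = -3*A/(59 + A))
c = -1170 (c = -30 + 6*(-2502 + 2312) = -30 + 6*(-190) = -30 - 1140 = -1170)
c/3887 + B(61)/G(70) = -1170/3887 + 61/((-3*70/(59 + 70))) = -1170*1/3887 + 61/((-3*70/129)) = -90/299 + 61/((-3*70*1/129)) = -90/299 + 61/(-70/43) = -90/299 + 61*(-43/70) = -90/299 - 2623/70 = -790577/20930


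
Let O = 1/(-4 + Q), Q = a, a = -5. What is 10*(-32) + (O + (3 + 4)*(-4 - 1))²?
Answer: 73936/81 ≈ 912.79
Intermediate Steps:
Q = -5
O = -⅑ (O = 1/(-4 - 5) = 1/(-9) = -⅑ ≈ -0.11111)
10*(-32) + (O + (3 + 4)*(-4 - 1))² = 10*(-32) + (-⅑ + (3 + 4)*(-4 - 1))² = -320 + (-⅑ + 7*(-5))² = -320 + (-⅑ - 35)² = -320 + (-316/9)² = -320 + 99856/81 = 73936/81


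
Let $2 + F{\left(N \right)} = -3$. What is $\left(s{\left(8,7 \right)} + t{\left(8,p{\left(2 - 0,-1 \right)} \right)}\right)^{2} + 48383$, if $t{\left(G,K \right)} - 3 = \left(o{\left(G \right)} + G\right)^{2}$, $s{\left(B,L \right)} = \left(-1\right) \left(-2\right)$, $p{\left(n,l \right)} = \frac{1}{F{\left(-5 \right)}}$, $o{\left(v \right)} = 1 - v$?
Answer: $48419$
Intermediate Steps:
$F{\left(N \right)} = -5$ ($F{\left(N \right)} = -2 - 3 = -5$)
$p{\left(n,l \right)} = - \frac{1}{5}$ ($p{\left(n,l \right)} = \frac{1}{-5} = - \frac{1}{5}$)
$s{\left(B,L \right)} = 2$
$t{\left(G,K \right)} = 4$ ($t{\left(G,K \right)} = 3 + \left(\left(1 - G\right) + G\right)^{2} = 3 + 1^{2} = 3 + 1 = 4$)
$\left(s{\left(8,7 \right)} + t{\left(8,p{\left(2 - 0,-1 \right)} \right)}\right)^{2} + 48383 = \left(2 + 4\right)^{2} + 48383 = 6^{2} + 48383 = 36 + 48383 = 48419$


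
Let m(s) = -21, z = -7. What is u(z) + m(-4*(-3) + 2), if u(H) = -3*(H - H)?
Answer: -21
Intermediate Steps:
u(H) = 0 (u(H) = -3*0 = 0)
u(z) + m(-4*(-3) + 2) = 0 - 21 = -21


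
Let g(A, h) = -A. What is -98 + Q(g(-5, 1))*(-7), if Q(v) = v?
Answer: -133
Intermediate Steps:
-98 + Q(g(-5, 1))*(-7) = -98 - 1*(-5)*(-7) = -98 + 5*(-7) = -98 - 35 = -133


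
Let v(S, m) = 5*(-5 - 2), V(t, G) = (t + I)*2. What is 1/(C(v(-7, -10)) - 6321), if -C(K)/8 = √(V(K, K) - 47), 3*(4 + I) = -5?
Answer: -2709/17127109 + 8*I*√1155/119889763 ≈ -0.00015817 + 2.2678e-6*I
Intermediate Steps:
I = -17/3 (I = -4 + (⅓)*(-5) = -4 - 5/3 = -17/3 ≈ -5.6667)
V(t, G) = -34/3 + 2*t (V(t, G) = (t - 17/3)*2 = (-17/3 + t)*2 = -34/3 + 2*t)
v(S, m) = -35 (v(S, m) = 5*(-7) = -35)
C(K) = -8*√(-175/3 + 2*K) (C(K) = -8*√((-34/3 + 2*K) - 47) = -8*√(-175/3 + 2*K))
1/(C(v(-7, -10)) - 6321) = 1/(-8*√(-525 + 18*(-35))/3 - 6321) = 1/(-8*√(-525 - 630)/3 - 6321) = 1/(-8*I*√1155/3 - 6321) = 1/(-6321 - 8*I*√1155/3)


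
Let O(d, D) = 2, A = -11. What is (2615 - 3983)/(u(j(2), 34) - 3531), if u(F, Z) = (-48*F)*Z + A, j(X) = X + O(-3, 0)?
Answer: 36/265 ≈ 0.13585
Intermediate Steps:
j(X) = 2 + X (j(X) = X + 2 = 2 + X)
u(F, Z) = -11 - 48*F*Z (u(F, Z) = (-48*F)*Z - 11 = -48*F*Z - 11 = -11 - 48*F*Z)
(2615 - 3983)/(u(j(2), 34) - 3531) = (2615 - 3983)/((-11 - 48*(2 + 2)*34) - 3531) = -1368/((-11 - 48*4*34) - 3531) = -1368/((-11 - 6528) - 3531) = -1368/(-6539 - 3531) = -1368/(-10070) = -1368*(-1/10070) = 36/265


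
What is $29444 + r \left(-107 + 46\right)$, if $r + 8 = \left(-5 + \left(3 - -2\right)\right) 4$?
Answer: $29932$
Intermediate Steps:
$r = -8$ ($r = -8 + \left(-5 + \left(3 - -2\right)\right) 4 = -8 + \left(-5 + \left(3 + 2\right)\right) 4 = -8 + \left(-5 + 5\right) 4 = -8 + 0 \cdot 4 = -8 + 0 = -8$)
$29444 + r \left(-107 + 46\right) = 29444 - 8 \left(-107 + 46\right) = 29444 - -488 = 29444 + 488 = 29932$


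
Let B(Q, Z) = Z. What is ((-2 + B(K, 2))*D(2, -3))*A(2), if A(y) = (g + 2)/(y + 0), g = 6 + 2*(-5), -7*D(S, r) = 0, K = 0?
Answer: 0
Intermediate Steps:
D(S, r) = 0 (D(S, r) = -⅐*0 = 0)
g = -4 (g = 6 - 10 = -4)
A(y) = -2/y (A(y) = (-4 + 2)/(y + 0) = -2/y)
((-2 + B(K, 2))*D(2, -3))*A(2) = ((-2 + 2)*0)*(-2/2) = (0*0)*(-2*½) = 0*(-1) = 0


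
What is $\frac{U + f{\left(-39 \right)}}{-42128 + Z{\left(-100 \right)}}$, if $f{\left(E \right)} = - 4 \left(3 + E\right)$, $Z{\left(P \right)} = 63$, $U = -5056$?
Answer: $\frac{4912}{42065} \approx 0.11677$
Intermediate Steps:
$f{\left(E \right)} = -12 - 4 E$
$\frac{U + f{\left(-39 \right)}}{-42128 + Z{\left(-100 \right)}} = \frac{-5056 - -144}{-42128 + 63} = \frac{-5056 + \left(-12 + 156\right)}{-42065} = \left(-5056 + 144\right) \left(- \frac{1}{42065}\right) = \left(-4912\right) \left(- \frac{1}{42065}\right) = \frac{4912}{42065}$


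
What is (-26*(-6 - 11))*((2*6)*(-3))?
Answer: -15912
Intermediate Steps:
(-26*(-6 - 11))*((2*6)*(-3)) = (-26*(-17))*(12*(-3)) = 442*(-36) = -15912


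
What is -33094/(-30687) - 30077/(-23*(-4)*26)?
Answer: -843812051/73403304 ≈ -11.496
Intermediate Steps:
-33094/(-30687) - 30077/(-23*(-4)*26) = -33094*(-1/30687) - 30077/(92*26) = 33094/30687 - 30077/2392 = -843812051/73403304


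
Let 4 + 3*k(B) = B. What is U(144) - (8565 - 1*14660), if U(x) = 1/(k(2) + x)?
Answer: 2620853/430 ≈ 6095.0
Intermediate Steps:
k(B) = -4/3 + B/3
U(x) = 1/(-2/3 + x) (U(x) = 1/((-4/3 + (1/3)*2) + x) = 1/((-4/3 + 2/3) + x) = 1/(-2/3 + x))
U(144) - (8565 - 1*14660) = 3/(-2 + 3*144) - (8565 - 1*14660) = 3/(-2 + 432) - (8565 - 14660) = 3/430 - 1*(-6095) = 3*(1/430) + 6095 = 3/430 + 6095 = 2620853/430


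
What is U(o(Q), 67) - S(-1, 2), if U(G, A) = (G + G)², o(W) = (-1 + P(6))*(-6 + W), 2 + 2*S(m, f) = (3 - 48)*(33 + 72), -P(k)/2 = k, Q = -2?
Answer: 91255/2 ≈ 45628.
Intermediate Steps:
P(k) = -2*k
S(m, f) = -4727/2 (S(m, f) = -1 + ((3 - 48)*(33 + 72))/2 = -1 + (-45*105)/2 = -1 + (½)*(-4725) = -1 - 4725/2 = -4727/2)
o(W) = 78 - 13*W (o(W) = (-1 - 2*6)*(-6 + W) = (-1 - 12)*(-6 + W) = -13*(-6 + W) = 78 - 13*W)
U(G, A) = 4*G² (U(G, A) = (2*G)² = 4*G²)
U(o(Q), 67) - S(-1, 2) = 4*(78 - 13*(-2))² - 1*(-4727/2) = 4*(78 + 26)² + 4727/2 = 4*104² + 4727/2 = 4*10816 + 4727/2 = 43264 + 4727/2 = 91255/2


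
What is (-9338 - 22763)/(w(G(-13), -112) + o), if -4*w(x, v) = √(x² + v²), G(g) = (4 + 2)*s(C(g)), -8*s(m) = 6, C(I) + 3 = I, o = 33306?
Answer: -68425977984/70994486447 - 256808*√50257/70994486447 ≈ -0.96463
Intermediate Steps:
C(I) = -3 + I
s(m) = -¾ (s(m) = -⅛*6 = -¾)
G(g) = -9/2 (G(g) = (4 + 2)*(-¾) = 6*(-¾) = -9/2)
w(x, v) = -√(v² + x²)/4 (w(x, v) = -√(x² + v²)/4 = -√(v² + x²)/4)
(-9338 - 22763)/(w(G(-13), -112) + o) = (-9338 - 22763)/(-√((-112)² + (-9/2)²)/4 + 33306) = -32101/(-√(12544 + 81/4)/4 + 33306) = -32101/(-√50257/8 + 33306) = -32101/(33306 - √50257/8)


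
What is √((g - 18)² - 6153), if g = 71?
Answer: 4*I*√209 ≈ 57.827*I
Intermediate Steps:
√((g - 18)² - 6153) = √((71 - 18)² - 6153) = √(53² - 6153) = √(2809 - 6153) = √(-3344) = 4*I*√209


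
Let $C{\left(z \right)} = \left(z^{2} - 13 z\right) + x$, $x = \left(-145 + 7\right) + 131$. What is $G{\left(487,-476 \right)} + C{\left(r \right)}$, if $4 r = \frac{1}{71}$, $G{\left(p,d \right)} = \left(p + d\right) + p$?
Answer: $\frac{39598405}{80656} \approx 490.95$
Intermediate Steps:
$G{\left(p,d \right)} = d + 2 p$ ($G{\left(p,d \right)} = \left(d + p\right) + p = d + 2 p$)
$r = \frac{1}{284}$ ($r = \frac{1}{4 \cdot 71} = \frac{1}{4} \cdot \frac{1}{71} = \frac{1}{284} \approx 0.0035211$)
$x = -7$ ($x = -138 + 131 = -7$)
$C{\left(z \right)} = -7 + z^{2} - 13 z$ ($C{\left(z \right)} = \left(z^{2} - 13 z\right) - 7 = -7 + z^{2} - 13 z$)
$G{\left(487,-476 \right)} + C{\left(r \right)} = \left(-476 + 2 \cdot 487\right) - \left(\frac{2001}{284} - \frac{1}{80656}\right) = \left(-476 + 974\right) - \frac{568283}{80656} = 498 - \frac{568283}{80656} = \frac{39598405}{80656}$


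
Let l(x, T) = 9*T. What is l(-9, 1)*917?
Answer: 8253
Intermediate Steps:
l(-9, 1)*917 = (9*1)*917 = 9*917 = 8253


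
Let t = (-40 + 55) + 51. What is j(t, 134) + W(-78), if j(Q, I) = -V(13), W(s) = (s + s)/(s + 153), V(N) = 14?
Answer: -402/25 ≈ -16.080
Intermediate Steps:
W(s) = 2*s/(153 + s) (W(s) = (2*s)/(153 + s) = 2*s/(153 + s))
t = 66 (t = 15 + 51 = 66)
j(Q, I) = -14 (j(Q, I) = -1*14 = -14)
j(t, 134) + W(-78) = -14 + 2*(-78)/(153 - 78) = -14 + 2*(-78)/75 = -14 + 2*(-78)*(1/75) = -14 - 52/25 = -402/25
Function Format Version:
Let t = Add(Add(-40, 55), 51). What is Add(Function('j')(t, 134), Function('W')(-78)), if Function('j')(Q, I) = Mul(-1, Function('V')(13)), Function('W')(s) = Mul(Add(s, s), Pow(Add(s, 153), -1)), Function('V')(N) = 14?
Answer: Rational(-402, 25) ≈ -16.080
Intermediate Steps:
Function('W')(s) = Mul(2, s, Pow(Add(153, s), -1)) (Function('W')(s) = Mul(Mul(2, s), Pow(Add(153, s), -1)) = Mul(2, s, Pow(Add(153, s), -1)))
t = 66 (t = Add(15, 51) = 66)
Function('j')(Q, I) = -14 (Function('j')(Q, I) = Mul(-1, 14) = -14)
Add(Function('j')(t, 134), Function('W')(-78)) = Add(-14, Mul(2, -78, Pow(Add(153, -78), -1))) = Add(-14, Mul(2, -78, Pow(75, -1))) = Add(-14, Mul(2, -78, Rational(1, 75))) = Add(-14, Rational(-52, 25)) = Rational(-402, 25)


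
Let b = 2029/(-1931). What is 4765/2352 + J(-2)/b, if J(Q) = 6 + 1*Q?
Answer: -8498663/4772208 ≈ -1.7809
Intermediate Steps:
b = -2029/1931 (b = 2029*(-1/1931) = -2029/1931 ≈ -1.0508)
J(Q) = 6 + Q
4765/2352 + J(-2)/b = 4765/2352 + (6 - 2)/(-2029/1931) = 4765*(1/2352) + 4*(-1931/2029) = 4765/2352 - 7724/2029 = -8498663/4772208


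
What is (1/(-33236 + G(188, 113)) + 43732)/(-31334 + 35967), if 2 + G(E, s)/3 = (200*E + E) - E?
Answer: 3479230457/368592214 ≈ 9.4392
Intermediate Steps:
G(E, s) = -6 + 600*E (G(E, s) = -6 + 3*((200*E + E) - E) = -6 + 3*(201*E - E) = -6 + 3*(200*E) = -6 + 600*E)
(1/(-33236 + G(188, 113)) + 43732)/(-31334 + 35967) = (1/(-33236 + (-6 + 600*188)) + 43732)/(-31334 + 35967) = (1/(-33236 + (-6 + 112800)) + 43732)/4633 = (1/(-33236 + 112794) + 43732)*(1/4633) = (1/79558 + 43732)*(1/4633) = (3479230457/79558)*(1/4633) = 3479230457/368592214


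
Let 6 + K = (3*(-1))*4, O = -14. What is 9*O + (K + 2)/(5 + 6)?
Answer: -1402/11 ≈ -127.45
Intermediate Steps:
K = -18 (K = -6 + (3*(-1))*4 = -6 - 3*4 = -6 - 12 = -18)
9*O + (K + 2)/(5 + 6) = 9*(-14) + (-18 + 2)/(5 + 6) = -126 - 16/11 = -1402/11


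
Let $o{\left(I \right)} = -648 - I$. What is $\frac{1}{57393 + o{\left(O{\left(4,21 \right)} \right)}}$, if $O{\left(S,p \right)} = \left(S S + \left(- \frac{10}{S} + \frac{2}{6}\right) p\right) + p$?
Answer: $\frac{2}{113507} \approx 1.762 \cdot 10^{-5}$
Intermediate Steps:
$O{\left(S,p \right)} = p + S^{2} + p \left(\frac{1}{3} - \frac{10}{S}\right)$ ($O{\left(S,p \right)} = \left(S^{2} + \left(- \frac{10}{S} + 2 \cdot \frac{1}{6}\right) p\right) + p = \left(S^{2} + \left(- \frac{10}{S} + \frac{1}{3}\right) p\right) + p = \left(S^{2} + \left(\frac{1}{3} - \frac{10}{S}\right) p\right) + p = \left(S^{2} + p \left(\frac{1}{3} - \frac{10}{S}\right)\right) + p = p + S^{2} + p \left(\frac{1}{3} - \frac{10}{S}\right)$)
$\frac{1}{57393 + o{\left(O{\left(4,21 \right)} \right)}} = \frac{1}{57393 - \left(664 + 28 - \frac{210}{4}\right)} = \frac{1}{57393 - \left(692 - 210 \cdot \frac{1}{4}\right)} = \frac{1}{57393 - \frac{1279}{2}} = \frac{1}{\frac{113507}{2}} = \frac{2}{113507}$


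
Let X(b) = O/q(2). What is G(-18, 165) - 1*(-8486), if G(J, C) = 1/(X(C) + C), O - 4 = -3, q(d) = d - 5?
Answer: 4192087/494 ≈ 8486.0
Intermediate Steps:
q(d) = -5 + d
O = 1 (O = 4 - 3 = 1)
X(b) = -1/3 (X(b) = 1/(-5 + 2) = 1/(-3) = 1*(-1/3) = -1/3)
G(J, C) = 1/(-1/3 + C)
G(-18, 165) - 1*(-8486) = 3/(-1 + 3*165) - 1*(-8486) = 3/(-1 + 495) + 8486 = 3/494 + 8486 = 4192087/494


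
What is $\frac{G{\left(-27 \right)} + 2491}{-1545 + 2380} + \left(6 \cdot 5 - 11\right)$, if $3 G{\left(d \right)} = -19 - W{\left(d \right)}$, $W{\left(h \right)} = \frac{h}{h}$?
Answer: $\frac{55048}{2505} \approx 21.975$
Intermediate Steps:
$W{\left(h \right)} = 1$
$G{\left(d \right)} = - \frac{20}{3}$ ($G{\left(d \right)} = \frac{-19 - 1}{3} = \frac{1}{3} \left(-20\right) = - \frac{20}{3}$)
$\frac{G{\left(-27 \right)} + 2491}{-1545 + 2380} + \left(6 \cdot 5 - 11\right) = \frac{- \frac{20}{3} + 2491}{-1545 + 2380} + \left(6 \cdot 5 - 11\right) = \frac{7453}{3 \cdot 835} + \left(30 - 11\right) = \frac{7453}{3} \cdot \frac{1}{835} + 19 = \frac{7453}{2505} + 19 = \frac{55048}{2505}$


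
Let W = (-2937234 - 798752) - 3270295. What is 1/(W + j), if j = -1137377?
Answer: -1/8143658 ≈ -1.2279e-7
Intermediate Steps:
W = -7006281 (W = -3735986 - 3270295 = -7006281)
1/(W + j) = 1/(-7006281 - 1137377) = 1/(-8143658) = -1/8143658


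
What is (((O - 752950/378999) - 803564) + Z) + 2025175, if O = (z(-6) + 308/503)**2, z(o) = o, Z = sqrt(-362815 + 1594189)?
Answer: 117143064696972851/95890157991 + sqrt(1231374) ≈ 1.2227e+6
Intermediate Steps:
Z = sqrt(1231374) ≈ 1109.7
O = 7344100/253009 (O = (-6 + 308/503)**2 = (-2710/503)**2 = 7344100/253009 ≈ 29.027)
(((O - 752950/378999) - 803564) + Z) + 2025175 = (((7344100/253009 - 752950/378999) - 803564) + sqrt(1231374)) + 2025175 = ((2592903429350/95890157991 - 803564) + sqrt(1231374)) + 2025175 = (-77051286012450574/95890157991 + sqrt(1231374)) + 2025175 = 117143064696972851/95890157991 + sqrt(1231374)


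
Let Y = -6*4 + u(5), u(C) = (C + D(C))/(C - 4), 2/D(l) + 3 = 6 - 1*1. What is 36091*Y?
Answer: -649638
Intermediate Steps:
D(l) = 1 (D(l) = 2/(-3 + (6 - 1*1)) = 2/(-3 + (6 - 1)) = 2/(-3 + 5) = 2/2 = 2*(½) = 1)
u(C) = (1 + C)/(-4 + C) (u(C) = (C + 1)/(C - 4) = (1 + C)/(-4 + C))
Y = -18 (Y = -6*4 + (1 + 5)/(-4 + 5) = -24 + 6/1 = -24 + 1*6 = -24 + 6 = -18)
36091*Y = 36091*(-18) = -649638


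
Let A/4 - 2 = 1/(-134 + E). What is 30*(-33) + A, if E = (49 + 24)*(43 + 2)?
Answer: -3094278/3151 ≈ -982.00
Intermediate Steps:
E = 3285 (E = 73*45 = 3285)
A = 25212/3151 (A = 8 + 4/(-134 + 3285) = 8 + 4/3151 = 25212/3151 ≈ 8.0013)
30*(-33) + A = 30*(-33) + 25212/3151 = -990 + 25212/3151 = -3094278/3151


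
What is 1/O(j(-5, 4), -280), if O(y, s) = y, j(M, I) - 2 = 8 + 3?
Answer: 1/13 ≈ 0.076923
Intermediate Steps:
j(M, I) = 13 (j(M, I) = 2 + (8 + 3) = 2 + 11 = 13)
1/O(j(-5, 4), -280) = 1/13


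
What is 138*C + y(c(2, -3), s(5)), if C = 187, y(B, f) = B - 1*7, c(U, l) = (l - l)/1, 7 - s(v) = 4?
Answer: 25799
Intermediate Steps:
s(v) = 3 (s(v) = 7 - 1*4 = 7 - 4 = 3)
c(U, l) = 0 (c(U, l) = 0*1 = 0)
y(B, f) = -7 + B (y(B, f) = B - 7 = -7 + B)
138*C + y(c(2, -3), s(5)) = 138*187 + (-7 + 0) = 25806 - 7 = 25799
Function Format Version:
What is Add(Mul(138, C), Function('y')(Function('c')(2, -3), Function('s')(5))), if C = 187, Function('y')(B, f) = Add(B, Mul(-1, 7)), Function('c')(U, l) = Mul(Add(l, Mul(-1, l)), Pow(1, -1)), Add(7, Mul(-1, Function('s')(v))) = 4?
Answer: 25799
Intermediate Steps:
Function('s')(v) = 3 (Function('s')(v) = Add(7, Mul(-1, 4)) = Add(7, -4) = 3)
Function('c')(U, l) = 0 (Function('c')(U, l) = Mul(0, 1) = 0)
Function('y')(B, f) = Add(-7, B) (Function('y')(B, f) = Add(B, -7) = Add(-7, B))
Add(Mul(138, C), Function('y')(Function('c')(2, -3), Function('s')(5))) = Add(Mul(138, 187), Add(-7, 0)) = Add(25806, -7) = 25799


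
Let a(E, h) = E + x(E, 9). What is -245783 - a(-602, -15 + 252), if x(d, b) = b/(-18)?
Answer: -490361/2 ≈ -2.4518e+5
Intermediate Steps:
x(d, b) = -b/18 (x(d, b) = b*(-1/18) = -b/18)
a(E, h) = -½ + E (a(E, h) = E - 1/18*9 = E - ½ = -½ + E)
-245783 - a(-602, -15 + 252) = -245783 - (-½ - 602) = -245783 - 1*(-1205/2) = -245783 + 1205/2 = -490361/2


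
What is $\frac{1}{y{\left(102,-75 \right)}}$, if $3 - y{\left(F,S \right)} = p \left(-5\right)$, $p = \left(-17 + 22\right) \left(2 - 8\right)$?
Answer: $- \frac{1}{147} \approx -0.0068027$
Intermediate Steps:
$p = -30$ ($p = 5 \left(-6\right) = -30$)
$y{\left(F,S \right)} = -147$ ($y{\left(F,S \right)} = 3 - \left(-30\right) \left(-5\right) = 3 - 150 = -147$)
$\frac{1}{y{\left(102,-75 \right)}} = \frac{1}{-147} = - \frac{1}{147}$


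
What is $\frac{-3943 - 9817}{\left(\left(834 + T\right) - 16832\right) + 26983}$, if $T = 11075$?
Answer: $- \frac{688}{1103} \approx -0.62375$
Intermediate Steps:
$\frac{-3943 - 9817}{\left(\left(834 + T\right) - 16832\right) + 26983} = \frac{-3943 - 9817}{\left(\left(834 + 11075\right) - 16832\right) + 26983} = - \frac{13760}{\left(11909 - 16832\right) + 26983} = - \frac{13760}{-4923 + 26983} = - \frac{13760}{22060} = \left(-13760\right) \frac{1}{22060} = - \frac{688}{1103}$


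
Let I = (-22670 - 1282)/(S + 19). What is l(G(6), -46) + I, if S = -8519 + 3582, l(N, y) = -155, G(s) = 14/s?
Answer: -369169/2459 ≈ -150.13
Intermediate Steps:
S = -4937
I = 11976/2459 (I = (-22670 - 1282)/(-4937 + 19) = -23952/(-4918) = -23952*(-1/4918) = 11976/2459 ≈ 4.8703)
l(G(6), -46) + I = -155 + 11976/2459 = -369169/2459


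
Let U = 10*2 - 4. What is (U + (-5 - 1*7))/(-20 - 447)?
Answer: -4/467 ≈ -0.0085653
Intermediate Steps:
U = 16 (U = 20 - 4 = 16)
(U + (-5 - 1*7))/(-20 - 447) = (16 + (-5 - 1*7))/(-20 - 447) = (16 + (-5 - 7))/(-467) = (16 - 12)*(-1/467) = 4*(-1/467) = -4/467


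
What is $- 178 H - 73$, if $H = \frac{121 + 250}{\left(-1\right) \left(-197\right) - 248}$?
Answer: $\frac{62315}{51} \approx 1221.9$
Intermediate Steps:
$H = - \frac{371}{51}$ ($H = \frac{371}{197 - 248} = \frac{371}{-51} = 371 \left(- \frac{1}{51}\right) = - \frac{371}{51} \approx -7.2745$)
$- 178 H - 73 = \left(-178\right) \left(- \frac{371}{51}\right) - 73 = \frac{66038}{51} - 73 = \frac{62315}{51}$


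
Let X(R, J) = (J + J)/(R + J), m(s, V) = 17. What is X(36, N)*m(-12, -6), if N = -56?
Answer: 476/5 ≈ 95.200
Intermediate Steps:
X(R, J) = 2*J/(J + R) (X(R, J) = (2*J)/(J + R) = 2*J/(J + R))
X(36, N)*m(-12, -6) = (2*(-56)/(-56 + 36))*17 = (2*(-56)/(-20))*17 = (2*(-56)*(-1/20))*17 = (28/5)*17 = 476/5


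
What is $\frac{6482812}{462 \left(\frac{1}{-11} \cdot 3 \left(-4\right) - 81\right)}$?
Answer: $- \frac{463058}{2637} \approx -175.6$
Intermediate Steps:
$\frac{6482812}{462 \left(\frac{1}{-11} \cdot 3 \left(-4\right) - 81\right)} = \frac{6482812}{462 \left(\left(- \frac{1}{11}\right) 3 \left(-4\right) - 81\right)} = \frac{6482812}{462 \left(\left(- \frac{3}{11}\right) \left(-4\right) - 81\right)} = \frac{6482812}{462 \left(\frac{12}{11} - 81\right)} = \frac{6482812}{462 \left(- \frac{879}{11}\right)} = \frac{6482812}{-36918} = 6482812 \left(- \frac{1}{36918}\right) = - \frac{463058}{2637}$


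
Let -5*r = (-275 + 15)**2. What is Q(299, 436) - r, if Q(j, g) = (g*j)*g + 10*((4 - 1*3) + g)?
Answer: 56856594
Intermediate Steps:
Q(j, g) = 10 + 10*g + j*g**2 (Q(j, g) = j*g**2 + 10*((4 - 3) + g) = j*g**2 + 10*(1 + g) = j*g**2 + (10 + 10*g) = 10 + 10*g + j*g**2)
r = -13520 (r = -(-275 + 15)**2/5 = -1/5*(-260)**2 = -1/5*67600 = -13520)
Q(299, 436) - r = (10 + 10*436 + 299*436**2) - 1*(-13520) = (10 + 4360 + 299*190096) + 13520 = (10 + 4360 + 56838704) + 13520 = 56843074 + 13520 = 56856594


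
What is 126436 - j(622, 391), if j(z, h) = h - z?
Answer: 126667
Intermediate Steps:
126436 - j(622, 391) = 126436 - (391 - 1*622) = 126436 - (391 - 622) = 126436 - 1*(-231) = 126436 + 231 = 126667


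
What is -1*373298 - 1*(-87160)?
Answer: -286138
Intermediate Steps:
-1*373298 - 1*(-87160) = -373298 + 87160 = -286138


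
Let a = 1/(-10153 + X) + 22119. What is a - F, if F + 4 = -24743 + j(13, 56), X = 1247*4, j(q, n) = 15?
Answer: 241985414/5165 ≈ 46851.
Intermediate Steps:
X = 4988
F = -24732 (F = -4 + (-24743 + 15) = -4 - 24728 = -24732)
a = 114244634/5165 (a = 1/(-10153 + 4988) + 22119 = 1/(-5165) + 22119 = -1/5165 + 22119 = 114244634/5165 ≈ 22119.)
a - F = 114244634/5165 - 1*(-24732) = 114244634/5165 + 24732 = 241985414/5165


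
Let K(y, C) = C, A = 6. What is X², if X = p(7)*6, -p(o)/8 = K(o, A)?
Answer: 82944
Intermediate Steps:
p(o) = -48 (p(o) = -8*6 = -48)
X = -288 (X = -48*6 = -288)
X² = (-288)² = 82944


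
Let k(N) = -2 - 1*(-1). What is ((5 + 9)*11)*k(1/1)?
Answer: -154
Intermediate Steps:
k(N) = -1 (k(N) = -2 + 1 = -1)
((5 + 9)*11)*k(1/1) = ((5 + 9)*11)*(-1) = (14*11)*(-1) = 154*(-1) = -154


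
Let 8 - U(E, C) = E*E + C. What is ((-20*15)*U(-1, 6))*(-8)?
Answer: 2400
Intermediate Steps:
U(E, C) = 8 - C - E² (U(E, C) = 8 - (E*E + C) = 8 - (E² + C) = 8 - (C + E²) = 8 + (-C - E²) = 8 - C - E²)
((-20*15)*U(-1, 6))*(-8) = ((-20*15)*(8 - 1*6 - 1*(-1)²))*(-8) = -300*(8 - 6 - 1*1)*(-8) = -300*(8 - 6 - 1)*(-8) = -300*1*(-8) = -300*(-8) = 2400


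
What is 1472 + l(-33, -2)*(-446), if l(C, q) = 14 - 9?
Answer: -758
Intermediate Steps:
l(C, q) = 5
1472 + l(-33, -2)*(-446) = 1472 + 5*(-446) = 1472 - 2230 = -758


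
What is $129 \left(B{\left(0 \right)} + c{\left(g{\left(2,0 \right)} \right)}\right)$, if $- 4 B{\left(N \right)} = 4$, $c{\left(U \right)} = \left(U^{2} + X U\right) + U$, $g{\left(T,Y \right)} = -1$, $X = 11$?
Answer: $-1548$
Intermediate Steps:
$c{\left(U \right)} = U^{2} + 12 U$ ($c{\left(U \right)} = \left(U^{2} + 11 U\right) + U = U^{2} + 12 U$)
$B{\left(N \right)} = -1$ ($B{\left(N \right)} = \left(- \frac{1}{4}\right) 4 = -1$)
$129 \left(B{\left(0 \right)} + c{\left(g{\left(2,0 \right)} \right)}\right) = 129 \left(-1 - \left(12 - 1\right)\right) = 129 \left(-1 - 11\right) = 129 \left(-12\right) = -1548$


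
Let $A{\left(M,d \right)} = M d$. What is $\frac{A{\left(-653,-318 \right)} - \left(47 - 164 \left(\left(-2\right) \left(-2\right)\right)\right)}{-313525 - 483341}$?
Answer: $- \frac{69421}{265622} \approx -0.26135$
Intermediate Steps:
$\frac{A{\left(-653,-318 \right)} - \left(47 - 164 \left(\left(-2\right) \left(-2\right)\right)\right)}{-313525 - 483341} = \frac{\left(-653\right) \left(-318\right) - \left(47 - 164 \left(\left(-2\right) \left(-2\right)\right)\right)}{-313525 - 483341} = \frac{207654 + \left(164 \cdot 4 - 47\right)}{-796866} = \left(207654 + \left(656 - 47\right)\right) \left(- \frac{1}{796866}\right) = \left(207654 + 609\right) \left(- \frac{1}{796866}\right) = 208263 \left(- \frac{1}{796866}\right) = - \frac{69421}{265622}$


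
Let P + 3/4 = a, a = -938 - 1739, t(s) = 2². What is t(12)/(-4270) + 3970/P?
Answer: -33925222/22867985 ≈ -1.4835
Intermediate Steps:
t(s) = 4
a = -2677
P = -10711/4 (P = -¾ - 2677 = -10711/4 ≈ -2677.8)
t(12)/(-4270) + 3970/P = 4/(-4270) + 3970/(-10711/4) = 4*(-1/4270) + 3970*(-4/10711) = -2/2135 - 15880/10711 = -33925222/22867985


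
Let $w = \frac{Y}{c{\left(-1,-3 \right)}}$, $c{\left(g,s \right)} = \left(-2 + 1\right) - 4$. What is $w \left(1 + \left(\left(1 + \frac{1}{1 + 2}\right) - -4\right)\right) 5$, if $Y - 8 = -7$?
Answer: $- \frac{19}{3} \approx -6.3333$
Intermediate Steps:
$Y = 1$ ($Y = 8 - 7 = 1$)
$c{\left(g,s \right)} = -5$ ($c{\left(g,s \right)} = -1 - 4 = -5$)
$w = - \frac{1}{5}$ ($w = 1 \frac{1}{-5} = 1 \left(- \frac{1}{5}\right) = - \frac{1}{5} \approx -0.2$)
$w \left(1 + \left(\left(1 + \frac{1}{1 + 2}\right) - -4\right)\right) 5 = - \frac{1 + \left(\left(1 + \frac{1}{1 + 2}\right) - -4\right)}{5} \cdot 5 = - \frac{1 + \left(\left(1 + \frac{1}{3}\right) + 4\right)}{5} \cdot 5 = - \frac{1 + \left(\frac{4}{3} + 4\right)}{5} \cdot 5 = - \frac{1 + \frac{16}{3}}{5} \cdot 5 = \left(- \frac{1}{5}\right) \frac{19}{3} \cdot 5 = \left(- \frac{19}{15}\right) 5 = - \frac{19}{3}$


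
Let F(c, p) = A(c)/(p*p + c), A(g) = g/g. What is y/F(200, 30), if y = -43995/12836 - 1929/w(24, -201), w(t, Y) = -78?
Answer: 977580725/41717 ≈ 23434.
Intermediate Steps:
A(g) = 1
F(c, p) = 1/(c + p**2) (F(c, p) = 1/(p*p + c) = 1/(p**2 + c) = 1/(c + p**2))
y = 3554839/166868 (y = -43995/12836 - 1929/(-78) = -43995*1/12836 - 1929*(-1/78) = -43995/12836 + 643/26 = 3554839/166868 ≈ 21.303)
y/F(200, 30) = 3554839/(166868*(1/(200 + 30**2))) = 3554839/(166868*(1/(200 + 900))) = 3554839/(166868*(1/1100)) = (3554839/166868)*1100 = 977580725/41717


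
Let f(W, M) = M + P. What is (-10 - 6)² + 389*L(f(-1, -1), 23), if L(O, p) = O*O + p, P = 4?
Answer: 12704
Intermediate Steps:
f(W, M) = 4 + M (f(W, M) = M + 4 = 4 + M)
L(O, p) = p + O² (L(O, p) = O² + p = p + O²)
(-10 - 6)² + 389*L(f(-1, -1), 23) = (-10 - 6)² + 389*(23 + (4 - 1)²) = (-16)² + 389*(23 + 3²) = 256 + 389*(23 + 9) = 256 + 389*32 = 256 + 12448 = 12704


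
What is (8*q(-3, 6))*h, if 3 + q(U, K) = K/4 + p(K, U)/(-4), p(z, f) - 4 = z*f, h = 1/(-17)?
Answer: -16/17 ≈ -0.94118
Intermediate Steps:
h = -1/17 ≈ -0.058824
p(z, f) = 4 + f*z (p(z, f) = 4 + z*f = 4 + f*z)
q(U, K) = -4 + K/4 - K*U/4 (q(U, K) = -3 + (K/4 + (4 + U*K)/(-4)) = -3 + (K*(¼) + (4 + K*U)*(-¼)) = -3 + (K/4 + (-1 - K*U/4)) = -3 + (-1 + K/4 - K*U/4) = -4 + K/4 - K*U/4)
(8*q(-3, 6))*h = (8*(-4 + (¼)*6 - ¼*6*(-3)))*(-1/17) = (8*(-4 + 3/2 + 9/2))*(-1/17) = (8*2)*(-1/17) = 16*(-1/17) = -16/17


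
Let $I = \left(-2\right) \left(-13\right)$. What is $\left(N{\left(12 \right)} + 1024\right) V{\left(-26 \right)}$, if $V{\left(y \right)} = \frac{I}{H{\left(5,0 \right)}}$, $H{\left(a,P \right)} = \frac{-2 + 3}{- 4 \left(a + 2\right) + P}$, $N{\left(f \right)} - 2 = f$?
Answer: $-755664$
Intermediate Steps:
$N{\left(f \right)} = 2 + f$
$H{\left(a,P \right)} = \frac{1}{-8 + P - 4 a}$ ($H{\left(a,P \right)} = 1 \frac{1}{- 4 \left(2 + a\right) + P} = 1 \frac{1}{\left(-8 - 4 a\right) + P} = 1 \frac{1}{-8 + P - 4 a} = \frac{1}{-8 + P - 4 a}$)
$I = 26$
$V{\left(y \right)} = -728$ ($V{\left(y \right)} = \frac{26}{\left(-1\right) \frac{1}{8 - 0 + 4 \cdot 5}} = \frac{26}{\left(-1\right) \frac{1}{8 + 0 + 20}} = \frac{26}{\left(-1\right) \frac{1}{28}} = \frac{26}{- \frac{1}{28}} = 26 \left(-28\right) = -728$)
$\left(N{\left(12 \right)} + 1024\right) V{\left(-26 \right)} = \left(\left(2 + 12\right) + 1024\right) \left(-728\right) = \left(14 + 1024\right) \left(-728\right) = 1038 \left(-728\right) = -755664$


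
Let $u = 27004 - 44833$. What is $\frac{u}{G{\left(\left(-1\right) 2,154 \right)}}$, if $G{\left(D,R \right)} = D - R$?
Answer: $\frac{5943}{52} \approx 114.29$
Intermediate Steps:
$u = -17829$
$\frac{u}{G{\left(\left(-1\right) 2,154 \right)}} = - \frac{17829}{\left(-1\right) 2 - 154} = - \frac{17829}{-2 - 154} = - \frac{17829}{-156} = \left(-17829\right) \left(- \frac{1}{156}\right) = \frac{5943}{52}$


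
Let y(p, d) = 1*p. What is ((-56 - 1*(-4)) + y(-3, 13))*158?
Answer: -8690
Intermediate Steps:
y(p, d) = p
((-56 - 1*(-4)) + y(-3, 13))*158 = ((-56 - 1*(-4)) - 3)*158 = ((-56 + 4) - 3)*158 = (-52 - 3)*158 = -55*158 = -8690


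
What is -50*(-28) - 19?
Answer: 1381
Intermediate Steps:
-50*(-28) - 19 = 1400 - 19 = 1381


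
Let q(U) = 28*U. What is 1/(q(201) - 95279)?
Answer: -1/89651 ≈ -1.1154e-5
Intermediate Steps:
1/(q(201) - 95279) = 1/(28*201 - 95279) = 1/(5628 - 95279) = 1/(-89651) = -1/89651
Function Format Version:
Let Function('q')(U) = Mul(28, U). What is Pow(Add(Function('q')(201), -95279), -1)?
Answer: Rational(-1, 89651) ≈ -1.1154e-5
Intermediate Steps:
Pow(Add(Function('q')(201), -95279), -1) = Pow(Add(Mul(28, 201), -95279), -1) = Pow(Add(5628, -95279), -1) = Pow(-89651, -1) = Rational(-1, 89651)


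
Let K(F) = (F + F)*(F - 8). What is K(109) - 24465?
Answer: -2447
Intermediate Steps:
K(F) = 2*F*(-8 + F) (K(F) = (2*F)*(-8 + F) = 2*F*(-8 + F))
K(109) - 24465 = 2*109*(-8 + 109) - 24465 = 2*109*101 - 24465 = 22018 - 24465 = -2447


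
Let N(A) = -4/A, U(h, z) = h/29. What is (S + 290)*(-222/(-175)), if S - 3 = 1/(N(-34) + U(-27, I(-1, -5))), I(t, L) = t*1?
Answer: 1038960/2807 ≈ 370.13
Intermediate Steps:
I(t, L) = t
U(h, z) = h/29 (U(h, z) = h*(1/29) = h/29)
S = 710/401 (S = 3 + 1/(-4/(-34) + (1/29)*(-27)) = 3 + 1/(-4*(-1/34) - 27/29) = 3 + 1/(2/17 - 27/29) = 3 + 1/(-401/493) = 3 - 493/401 = 710/401 ≈ 1.7706)
(S + 290)*(-222/(-175)) = (710/401 + 290)*(-222/(-175)) = 117000*(-222*(-1/175))/401 = (117000/401)*(222/175) = 1038960/2807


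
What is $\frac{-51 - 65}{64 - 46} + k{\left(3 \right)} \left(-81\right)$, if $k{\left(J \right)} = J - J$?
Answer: $- \frac{58}{9} \approx -6.4444$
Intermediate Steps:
$k{\left(J \right)} = 0$
$\frac{-51 - 65}{64 - 46} + k{\left(3 \right)} \left(-81\right) = \frac{-51 - 65}{64 - 46} + 0 \left(-81\right) = - \frac{116}{18} + 0 = \left(-116\right) \frac{1}{18} + 0 = - \frac{58}{9} + 0 = - \frac{58}{9}$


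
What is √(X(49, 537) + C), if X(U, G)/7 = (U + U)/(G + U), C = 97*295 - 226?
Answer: 4*√152329235/293 ≈ 168.49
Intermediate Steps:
C = 28389 (C = 28615 - 226 = 28389)
X(U, G) = 14*U/(G + U) (X(U, G) = 7*((U + U)/(G + U)) = 7*((2*U)/(G + U)) = 7*(2*U/(G + U)) = 14*U/(G + U))
√(X(49, 537) + C) = √(14*49/(537 + 49) + 28389) = √(14*49/586 + 28389) = √(14*49*(1/586) + 28389) = √(343/293 + 28389) = √(8318320/293) = 4*√152329235/293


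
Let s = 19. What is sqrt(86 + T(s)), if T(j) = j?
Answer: sqrt(105) ≈ 10.247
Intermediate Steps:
sqrt(86 + T(s)) = sqrt(86 + 19) = sqrt(105)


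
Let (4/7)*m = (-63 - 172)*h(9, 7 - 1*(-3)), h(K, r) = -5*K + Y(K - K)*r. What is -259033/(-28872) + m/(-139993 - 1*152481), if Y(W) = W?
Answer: 1343323307/150791238 ≈ 8.9085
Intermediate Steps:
h(K, r) = -5*K (h(K, r) = -5*K + (K - K)*r = -5*K + 0*r = -5*K + 0 = -5*K)
m = 74025/4 (m = 7*((-63 - 172)*(-5*9))/4 = 7*(-235*(-45))/4 = (7/4)*10575 = 74025/4 ≈ 18506.)
-259033/(-28872) + m/(-139993 - 1*152481) = -259033/(-28872) + 74025/(4*(-139993 - 1*152481)) = -259033*(-1/28872) + 74025/(4*(-139993 - 152481)) = 259033/28872 + (74025/4)/(-292474) = 259033/28872 + (74025/4)*(-1/292474) = 259033/28872 - 10575/167128 = 1343323307/150791238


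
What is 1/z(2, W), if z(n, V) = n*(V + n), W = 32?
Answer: 1/68 ≈ 0.014706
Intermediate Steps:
1/z(2, W) = 1/(2*(32 + 2)) = 1/(2*34) = 1/68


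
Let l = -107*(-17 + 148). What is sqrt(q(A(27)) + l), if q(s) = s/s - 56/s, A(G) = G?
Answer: 22*I*sqrt(2346)/9 ≈ 118.4*I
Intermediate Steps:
q(s) = 1 - 56/s
l = -14017 (l = -107*131 = -14017)
sqrt(q(A(27)) + l) = sqrt((-56 + 27)/27 - 14017) = sqrt((1/27)*(-29) - 14017) = sqrt(-29/27 - 14017) = sqrt(-378488/27) = 22*I*sqrt(2346)/9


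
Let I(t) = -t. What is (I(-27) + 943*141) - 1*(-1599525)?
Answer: 1732515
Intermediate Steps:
(I(-27) + 943*141) - 1*(-1599525) = (-1*(-27) + 943*141) - 1*(-1599525) = (27 + 132963) + 1599525 = 132990 + 1599525 = 1732515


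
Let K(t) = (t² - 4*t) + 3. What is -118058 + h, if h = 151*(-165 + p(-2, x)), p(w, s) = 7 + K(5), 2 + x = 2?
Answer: -140708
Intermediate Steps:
x = 0 (x = -2 + 2 = 0)
K(t) = 3 + t² - 4*t
p(w, s) = 15 (p(w, s) = 7 + (3 + 5² - 4*5) = 7 + (3 + 25 - 20) = 7 + 8 = 15)
h = -22650 (h = 151*(-165 + 15) = 151*(-150) = -22650)
-118058 + h = -118058 - 22650 = -140708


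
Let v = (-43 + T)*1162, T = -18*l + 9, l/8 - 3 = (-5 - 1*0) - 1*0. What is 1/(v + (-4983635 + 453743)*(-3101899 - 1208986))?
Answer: 1/19527843769568 ≈ 5.1209e-14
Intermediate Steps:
l = -16 (l = 24 + 8*((-5 - 1*0) - 1*0) = 24 + 8*((-5 + 0) + 0) = 24 + 8*(-5 + 0) = 24 + 8*(-5) = 24 - 40 = -16)
T = 297 (T = -18*(-16) + 9 = 288 + 9 = 297)
v = 295148 (v = (-43 + 297)*1162 = 254*1162 = 295148)
1/(v + (-4983635 + 453743)*(-3101899 - 1208986)) = 1/(295148 + (-4983635 + 453743)*(-3101899 - 1208986)) = 1/(295148 - 4529892*(-4310885)) = 1/(295148 + 19527843474420) = 1/19527843769568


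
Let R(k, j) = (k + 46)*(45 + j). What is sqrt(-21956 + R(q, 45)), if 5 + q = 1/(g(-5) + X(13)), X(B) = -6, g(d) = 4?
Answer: I*sqrt(18311) ≈ 135.32*I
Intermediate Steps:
q = -11/2 (q = -5 + 1/(4 - 6) = -5 + 1/(-2) = -5 - 1/2 = -11/2 ≈ -5.5000)
R(k, j) = (45 + j)*(46 + k) (R(k, j) = (46 + k)*(45 + j) = (45 + j)*(46 + k))
sqrt(-21956 + R(q, 45)) = sqrt(-21956 + (2070 + 45*(-11/2) + 46*45 + 45*(-11/2))) = sqrt(-21956 + (2070 - 495/2 + 2070 - 495/2)) = sqrt(-21956 + 3645) = sqrt(-18311) = I*sqrt(18311)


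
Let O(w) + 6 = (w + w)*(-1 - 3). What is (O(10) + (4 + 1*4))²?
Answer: 6084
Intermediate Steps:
O(w) = -6 - 8*w (O(w) = -6 + (w + w)*(-1 - 3) = -6 + (2*w)*(-4) = -6 - 8*w)
(O(10) + (4 + 1*4))² = ((-6 - 8*10) + (4 + 1*4))² = ((-6 - 80) + (4 + 4))² = (-86 + 8)² = (-78)² = 6084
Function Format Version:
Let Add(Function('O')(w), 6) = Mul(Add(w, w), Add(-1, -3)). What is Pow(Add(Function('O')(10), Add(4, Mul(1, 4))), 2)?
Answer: 6084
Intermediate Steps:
Function('O')(w) = Add(-6, Mul(-8, w)) (Function('O')(w) = Add(-6, Mul(Add(w, w), Add(-1, -3))) = Add(-6, Mul(Mul(2, w), -4)) = Add(-6, Mul(-8, w)))
Pow(Add(Function('O')(10), Add(4, Mul(1, 4))), 2) = Pow(Add(Add(-6, Mul(-8, 10)), Add(4, Mul(1, 4))), 2) = Pow(Add(Add(-6, -80), Add(4, 4)), 2) = Pow(Add(-86, 8), 2) = Pow(-78, 2) = 6084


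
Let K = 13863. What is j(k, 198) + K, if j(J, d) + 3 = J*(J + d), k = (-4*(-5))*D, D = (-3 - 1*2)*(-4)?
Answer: 253060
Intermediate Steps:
D = 20 (D = (-3 - 2)*(-4) = -5*(-4) = 20)
k = 400 (k = -4*(-5)*20 = 20*20 = 400)
j(J, d) = -3 + J*(J + d)
j(k, 198) + K = (-3 + 400**2 + 400*198) + 13863 = (-3 + 160000 + 79200) + 13863 = 239197 + 13863 = 253060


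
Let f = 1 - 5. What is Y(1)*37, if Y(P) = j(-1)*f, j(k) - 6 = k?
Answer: -740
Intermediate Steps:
j(k) = 6 + k
f = -4
Y(P) = -20 (Y(P) = (6 - 1)*(-4) = 5*(-4) = -20)
Y(1)*37 = -20*37 = -740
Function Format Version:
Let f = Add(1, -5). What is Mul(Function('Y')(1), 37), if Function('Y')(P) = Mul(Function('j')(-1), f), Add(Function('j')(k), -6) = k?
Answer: -740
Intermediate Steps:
Function('j')(k) = Add(6, k)
f = -4
Function('Y')(P) = -20 (Function('Y')(P) = Mul(Add(6, -1), -4) = Mul(5, -4) = -20)
Mul(Function('Y')(1), 37) = Mul(-20, 37) = -740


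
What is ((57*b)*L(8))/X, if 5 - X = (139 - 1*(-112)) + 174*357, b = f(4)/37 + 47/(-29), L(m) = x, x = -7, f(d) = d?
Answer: -215859/22305524 ≈ -0.0096774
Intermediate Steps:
L(m) = -7
b = -1623/1073 (b = 4/37 + 47/(-29) = 4*(1/37) + 47*(-1/29) = 4/37 - 47/29 = -1623/1073 ≈ -1.5126)
X = -62364 (X = 5 - ((139 - 1*(-112)) + 174*357) = 5 - ((139 + 112) + 62118) = 5 - (251 + 62118) = 5 - 1*62369 = 5 - 62369 = -62364)
((57*b)*L(8))/X = ((57*(-1623/1073))*(-7))/(-62364) = -92511/1073*(-7)*(-1/62364) = (647577/1073)*(-1/62364) = -215859/22305524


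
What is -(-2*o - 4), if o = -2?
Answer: 0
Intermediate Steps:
-(-2*o - 4) = -(-2*(-2) - 4) = -(4 - 4) = -1*0 = 0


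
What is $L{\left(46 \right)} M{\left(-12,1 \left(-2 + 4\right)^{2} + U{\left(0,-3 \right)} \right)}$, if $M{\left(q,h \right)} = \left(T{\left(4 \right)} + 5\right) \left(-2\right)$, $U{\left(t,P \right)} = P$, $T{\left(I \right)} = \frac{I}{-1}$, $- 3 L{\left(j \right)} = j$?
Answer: $\frac{92}{3} \approx 30.667$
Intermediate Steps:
$L{\left(j \right)} = - \frac{j}{3}$
$T{\left(I \right)} = - I$ ($T{\left(I \right)} = I \left(-1\right) = - I$)
$M{\left(q,h \right)} = -2$ ($M{\left(q,h \right)} = \left(\left(-1\right) 4 + 5\right) \left(-2\right) = \left(-4 + 5\right) \left(-2\right) = 1 \left(-2\right) = -2$)
$L{\left(46 \right)} M{\left(-12,1 \left(-2 + 4\right)^{2} + U{\left(0,-3 \right)} \right)} = \left(- \frac{1}{3}\right) 46 \left(-2\right) = \left(- \frac{46}{3}\right) \left(-2\right) = \frac{92}{3}$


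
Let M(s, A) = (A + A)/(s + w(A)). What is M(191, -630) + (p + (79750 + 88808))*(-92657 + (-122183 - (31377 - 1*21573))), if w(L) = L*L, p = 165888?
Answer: -29833957975066644/397091 ≈ -7.5131e+10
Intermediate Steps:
w(L) = L²
M(s, A) = 2*A/(s + A²) (M(s, A) = (A + A)/(s + A²) = (2*A)/(s + A²) = 2*A/(s + A²))
M(191, -630) + (p + (79750 + 88808))*(-92657 + (-122183 - (31377 - 1*21573))) = 2*(-630)/(191 + (-630)²) + (165888 + (79750 + 88808))*(-92657 + (-122183 - (31377 - 1*21573))) = 2*(-630)/(191 + 396900) + (165888 + 168558)*(-92657 + (-122183 - (31377 - 21573))) = 2*(-630)/397091 + 334446*(-92657 + (-122183 - 1*9804)) = 2*(-630)*(1/397091) + 334446*(-92657 + (-122183 - 9804)) = -1260/397091 + 334446*(-92657 - 131987) = -1260/397091 + 334446*(-224644) = -1260/397091 - 75131287224 = -29833957975066644/397091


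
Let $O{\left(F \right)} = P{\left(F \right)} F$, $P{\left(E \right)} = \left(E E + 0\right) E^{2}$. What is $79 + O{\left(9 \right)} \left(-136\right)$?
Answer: $-8030585$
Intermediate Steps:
$P{\left(E \right)} = E^{4}$ ($P{\left(E \right)} = \left(E^{2} + 0\right) E^{2} = E^{2} E^{2} = E^{4}$)
$O{\left(F \right)} = F^{5}$ ($O{\left(F \right)} = F^{4} F = F^{5}$)
$79 + O{\left(9 \right)} \left(-136\right) = 79 + 9^{5} \left(-136\right) = 79 + 59049 \left(-136\right) = 79 - 8030664 = -8030585$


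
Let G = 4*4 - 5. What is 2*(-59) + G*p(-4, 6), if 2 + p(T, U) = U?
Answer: -74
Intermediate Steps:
p(T, U) = -2 + U
G = 11 (G = 16 - 5 = 11)
2*(-59) + G*p(-4, 6) = 2*(-59) + 11*(-2 + 6) = -118 + 11*4 = -118 + 44 = -74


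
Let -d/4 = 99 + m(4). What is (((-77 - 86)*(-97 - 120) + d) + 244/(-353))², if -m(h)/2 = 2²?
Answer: 152701059129529/124609 ≈ 1.2254e+9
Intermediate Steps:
m(h) = -8 (m(h) = -2*2² = -2*4 = -8)
d = -364 (d = -4*(99 - 8) = -4*91 = -364)
(((-77 - 86)*(-97 - 120) + d) + 244/(-353))² = (((-77 - 86)*(-97 - 120) - 364) + 244/(-353))² = ((-163*(-217) - 364) + 244*(-1/353))² = ((35371 - 364) - 244/353)² = (35007 - 244/353)² = (12357227/353)² = 152701059129529/124609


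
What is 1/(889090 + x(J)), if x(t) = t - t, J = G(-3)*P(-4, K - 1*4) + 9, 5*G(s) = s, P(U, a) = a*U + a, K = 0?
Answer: 1/889090 ≈ 1.1247e-6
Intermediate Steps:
P(U, a) = a + U*a (P(U, a) = U*a + a = a + U*a)
G(s) = s/5
J = 9/5 (J = ((1/5)*(-3))*((0 - 1*4)*(1 - 4)) + 9 = -3*(0 - 4)*(-3)/5 + 9 = -(-12)*(-3)/5 + 9 = -3/5*12 + 9 = -36/5 + 9 = 9/5 ≈ 1.8000)
x(t) = 0
1/(889090 + x(J)) = 1/(889090 + 0) = 1/889090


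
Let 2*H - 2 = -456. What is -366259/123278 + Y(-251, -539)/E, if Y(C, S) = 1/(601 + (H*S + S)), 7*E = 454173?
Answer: -20363116907345959/6853959428192010 ≈ -2.9710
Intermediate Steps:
H = -227 (H = 1 + (½)*(-456) = 1 - 228 = -227)
E = 454173/7 (E = (⅐)*454173 = 454173/7 ≈ 64882.)
Y(C, S) = 1/(601 - 226*S) (Y(C, S) = 1/(601 + (-227*S + S)) = 1/(601 - 226*S))
-366259/123278 + Y(-251, -539)/E = -366259/123278 + 1/((601 - 226*(-539))*(454173/7)) = -366259*1/123278 + (7/454173)/(601 + 121814) = -366259/123278 + (7/454173)/122415 = -366259/123278 + (1/122415)*(7/454173) = -366259/123278 + 7/55597587795 = -20363116907345959/6853959428192010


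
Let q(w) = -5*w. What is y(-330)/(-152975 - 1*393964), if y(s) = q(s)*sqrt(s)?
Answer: -550*I*sqrt(330)/182313 ≈ -0.054803*I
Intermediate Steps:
y(s) = -5*s**(3/2) (y(s) = (-5*s)*sqrt(s) = -5*s**(3/2))
y(-330)/(-152975 - 1*393964) = (-(-1650)*I*sqrt(330))/(-152975 - 1*393964) = (-(-1650)*I*sqrt(330))/(-152975 - 393964) = (1650*I*sqrt(330))/(-546939) = (1650*I*sqrt(330))*(-1/546939) = -550*I*sqrt(330)/182313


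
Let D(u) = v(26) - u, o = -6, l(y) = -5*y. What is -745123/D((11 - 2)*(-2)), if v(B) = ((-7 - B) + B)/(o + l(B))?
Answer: -101336728/2455 ≈ -41278.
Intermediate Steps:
v(B) = -7/(-6 - 5*B) (v(B) = ((-7 - B) + B)/(-6 - 5*B) = -7/(-6 - 5*B))
D(u) = 7/136 - u (D(u) = 7/(6 + 5*26) - u = 7/(6 + 130) - u = 7/136 - u)
-745123/D((11 - 2)*(-2)) = -745123/(7/136 - (11 - 2)*(-2)) = -745123/(7/136 - 9*(-2)) = -745123/(7/136 - 1*(-18)) = -745123/(7/136 + 18) = -745123/2455/136 = -745123*136/2455 = -101336728/2455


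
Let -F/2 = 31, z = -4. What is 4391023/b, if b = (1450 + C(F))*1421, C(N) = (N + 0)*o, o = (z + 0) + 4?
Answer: 627289/294350 ≈ 2.1311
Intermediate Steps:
F = -62 (F = -2*31 = -62)
o = 0 (o = (-4 + 0) + 4 = -4 + 4 = 0)
C(N) = 0 (C(N) = (N + 0)*0 = N*0 = 0)
b = 2060450 (b = (1450 + 0)*1421 = 1450*1421 = 2060450)
4391023/b = 4391023/2060450 = 4391023*(1/2060450) = 627289/294350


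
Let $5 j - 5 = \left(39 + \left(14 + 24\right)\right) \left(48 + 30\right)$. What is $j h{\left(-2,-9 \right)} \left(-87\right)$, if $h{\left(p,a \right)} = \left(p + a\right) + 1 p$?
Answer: $\frac{6798441}{5} \approx 1.3597 \cdot 10^{6}$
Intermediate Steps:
$h{\left(p,a \right)} = a + 2 p$ ($h{\left(p,a \right)} = \left(a + p\right) + p = a + 2 p$)
$j = \frac{6011}{5}$ ($j = 1 + \frac{\left(39 + \left(14 + 24\right)\right) \left(48 + 30\right)}{5} = 1 + \frac{\left(39 + 38\right) 78}{5} = 1 + \frac{77 \cdot 78}{5} = 1 + \frac{1}{5} \cdot 6006 = 1 + \frac{6006}{5} = \frac{6011}{5} \approx 1202.2$)
$j h{\left(-2,-9 \right)} \left(-87\right) = \frac{6011 \left(-9 + 2 \left(-2\right)\right)}{5} \left(-87\right) = \frac{6011 \left(-9 - 4\right)}{5} \left(-87\right) = \frac{6011}{5} \left(-13\right) \left(-87\right) = \left(- \frac{78143}{5}\right) \left(-87\right) = \frac{6798441}{5}$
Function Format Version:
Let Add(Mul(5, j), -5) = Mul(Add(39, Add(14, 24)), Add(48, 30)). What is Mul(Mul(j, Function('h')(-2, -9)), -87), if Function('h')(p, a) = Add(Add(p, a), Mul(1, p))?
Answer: Rational(6798441, 5) ≈ 1.3597e+6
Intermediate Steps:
Function('h')(p, a) = Add(a, Mul(2, p)) (Function('h')(p, a) = Add(Add(a, p), p) = Add(a, Mul(2, p)))
j = Rational(6011, 5) (j = Add(1, Mul(Rational(1, 5), Mul(Add(39, Add(14, 24)), Add(48, 30)))) = Add(1, Mul(Rational(1, 5), Mul(Add(39, 38), 78))) = Add(1, Mul(Rational(1, 5), Mul(77, 78))) = Add(1, Mul(Rational(1, 5), 6006)) = Add(1, Rational(6006, 5)) = Rational(6011, 5) ≈ 1202.2)
Mul(Mul(j, Function('h')(-2, -9)), -87) = Mul(Mul(Rational(6011, 5), Add(-9, Mul(2, -2))), -87) = Mul(Mul(Rational(6011, 5), Add(-9, -4)), -87) = Mul(Mul(Rational(6011, 5), -13), -87) = Mul(Rational(-78143, 5), -87) = Rational(6798441, 5)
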